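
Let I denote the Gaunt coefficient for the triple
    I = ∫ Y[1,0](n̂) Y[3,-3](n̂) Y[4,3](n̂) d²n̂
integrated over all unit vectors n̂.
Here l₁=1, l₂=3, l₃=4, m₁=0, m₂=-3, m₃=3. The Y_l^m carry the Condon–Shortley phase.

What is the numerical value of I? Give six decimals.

Checks pass: Σm=0; 8 even; l₃=4∈[2,4].
(2·1+1)(2·3+1)(2·4+1) = 189
Δ: 0! 2! 6! / 9! → 1/252
sum: t=0:+1/36 = 1/36
3j²(1 3 4; 0 0 0) = Δ·Π!·Σ² = 4/63  (sign +1)
sum: t=0:+1/720 = 1/720
3j²(1 3 4; 0 -3 3) = Δ·Π!·Σ² = 1/36  (sign -1)
combine: 4πI² = 189·4/63·1/36 = 1/3
take √, sign -1: I = -0.16286750

-0.162868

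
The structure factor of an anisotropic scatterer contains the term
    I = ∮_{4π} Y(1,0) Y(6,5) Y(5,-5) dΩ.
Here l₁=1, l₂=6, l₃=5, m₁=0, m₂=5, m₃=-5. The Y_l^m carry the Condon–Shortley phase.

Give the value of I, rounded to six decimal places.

Checks pass: Σm=0; 12 even; l₃=5∈[5,7].
(2·1+1)(2·6+1)(2·5+1) = 429
Δ: 2! 0! 10! / 13! → 1/858
sum: t=1:−1/14400 = -1/14400
3j²(1 6 5; 0 0 0) = Δ·Π!·Σ² = 6/143  (sign +1)
sum: t=1:−1/3628800 = -1/3628800
3j²(1 6 5; 0 5 -5) = Δ·Π!·Σ² = 1/78  (sign -1)
combine: 4πI² = 429·6/143·1/78 = 3/13
take √, sign -1: I = -0.13551395

-0.135514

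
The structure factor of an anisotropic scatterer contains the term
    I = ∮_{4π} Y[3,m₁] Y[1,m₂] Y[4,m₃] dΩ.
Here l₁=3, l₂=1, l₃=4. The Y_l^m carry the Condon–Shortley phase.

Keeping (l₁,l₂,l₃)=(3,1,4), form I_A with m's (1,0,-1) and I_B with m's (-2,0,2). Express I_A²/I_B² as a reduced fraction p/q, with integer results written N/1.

Same 3,1,4: normalisation and zero-m 3j drop out of the ratio.
A: Δ: 0! 6! 2! / 9! → 1/252; sum: t=0:+1/48 = 1/48; 3j²(3 1 4; 1 0 -1) = Δ·Π!·Σ² = 5/84  (sign -1)
B: Δ: 0! 6! 2! / 9! → 1/252; sum: t=0:+1/120 = 1/120; 3j²(3 1 4; -2 0 2) = Δ·Π!·Σ² = 1/21  (sign +1)
I_A²/I_B² = (5/84)/(1/21) = 5/4

5/4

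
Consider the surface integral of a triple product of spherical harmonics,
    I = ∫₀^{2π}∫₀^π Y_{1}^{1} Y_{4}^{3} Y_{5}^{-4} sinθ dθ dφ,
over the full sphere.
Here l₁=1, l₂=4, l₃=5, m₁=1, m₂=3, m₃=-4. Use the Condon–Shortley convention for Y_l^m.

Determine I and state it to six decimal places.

Checks pass: Σm=0; 10 even; l₃=5∈[3,5].
(2·1+1)(2·4+1)(2·5+1) = 297
Δ: 0! 2! 8! / 11! → 1/495
sum: t=0:+1/576 = 1/576
3j²(1 4 5; 0 0 0) = Δ·Π!·Σ² = 5/99  (sign -1)
sum: t=0:+1/10080 = 1/10080
3j²(1 4 5; 1 3 -4) = Δ·Π!·Σ² = 4/55  (sign -1)
combine: 4πI² = 297·5/99·4/55 = 12/11
take √, sign +1: I = 0.29463840

0.294638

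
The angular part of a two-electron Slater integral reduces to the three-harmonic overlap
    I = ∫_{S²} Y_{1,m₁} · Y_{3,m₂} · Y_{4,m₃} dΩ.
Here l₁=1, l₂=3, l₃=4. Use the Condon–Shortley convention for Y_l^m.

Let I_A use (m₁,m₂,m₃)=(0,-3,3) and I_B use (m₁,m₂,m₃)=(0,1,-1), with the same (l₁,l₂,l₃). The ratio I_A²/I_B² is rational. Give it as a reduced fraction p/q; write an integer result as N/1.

Shared (l₁,l₂,l₃)=(1,3,4): N and (l;000)² cancel in I_A²/I_B².
A: Δ = 0!·2!·6!/9! = 1/252; Racah Σ t=0..0: t=0:+1/720 = 1/720; ⇒ 3j(1 3 4; 0 -3 3)² = 1/36, sgn -1
B: Δ = 0!·2!·6!/9! = 1/252; Racah Σ t=0..0: t=0:+1/48 = 1/48; ⇒ 3j(1 3 4; 0 1 -1)² = 5/84, sgn -1
I_A²/I_B² = (1/36)/(5/84) = 7/15

7/15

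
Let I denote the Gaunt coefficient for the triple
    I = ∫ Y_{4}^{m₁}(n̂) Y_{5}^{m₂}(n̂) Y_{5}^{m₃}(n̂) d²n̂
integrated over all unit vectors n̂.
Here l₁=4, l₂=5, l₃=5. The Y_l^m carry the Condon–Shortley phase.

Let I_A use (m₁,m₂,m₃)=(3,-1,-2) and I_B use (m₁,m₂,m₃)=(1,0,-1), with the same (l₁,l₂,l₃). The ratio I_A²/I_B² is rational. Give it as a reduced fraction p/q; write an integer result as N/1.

Same 4,5,5: normalisation and zero-m 3j drop out of the ratio.
A: Δ: 4! 4! 6! / 15! → 1/3153150; sum: t=0:+1/6912 t=1:−1/5184 = -1/20736; 3j²(4 5 5; 3 -1 -2) = Δ·Π!·Σ² = 5/2574  (sign +1)
B: Δ: 4! 4! 6! / 15! → 1/3153150; sum: t=0:+1/17280 t=1:−1/1152 t=2:+1/864 t=3:−1/6912 = 7/34560; 3j²(4 5 5; 1 0 -1) = Δ·Π!·Σ² = 1/429  (sign +1)
I_A²/I_B² = (5/2574)/(1/429) = 5/6

5/6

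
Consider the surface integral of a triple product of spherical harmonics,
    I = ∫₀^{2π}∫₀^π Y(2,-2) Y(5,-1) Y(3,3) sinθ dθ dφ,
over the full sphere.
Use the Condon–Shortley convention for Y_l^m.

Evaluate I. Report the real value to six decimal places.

m-sum 0 ✓  L=10 even ✓  3≤3≤7 ✓
Π(2lᵢ+1) = 5×11×7 = 385
triangle coeff Δ(2,5,3) = 1/2310
Σ_t [2,2]: t=2:+1/144 = 1/144
(3j)²=10/231 [(2 5 3; 0 0 0)], sign=-1
Σ_t [4,4]: t=4:+1/17280 = 1/17280
(3j)²=1/2310 [(2 5 3; -2 -1 3)], sign=+1
⇒ 4πI² = 5/693
I = (-1)√(5/693/(4π)) = -0.02396147

-0.023961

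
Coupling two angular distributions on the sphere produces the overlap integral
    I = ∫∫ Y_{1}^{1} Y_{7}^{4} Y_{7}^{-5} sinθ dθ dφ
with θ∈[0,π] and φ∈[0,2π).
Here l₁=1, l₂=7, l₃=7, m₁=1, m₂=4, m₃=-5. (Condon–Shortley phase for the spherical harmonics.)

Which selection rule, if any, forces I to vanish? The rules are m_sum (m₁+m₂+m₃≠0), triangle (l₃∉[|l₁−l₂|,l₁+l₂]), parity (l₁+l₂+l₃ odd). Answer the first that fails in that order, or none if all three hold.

parity

azimuthal sum: 1 + 4 − 5 = 0  ✓
6 ≤ 7 ≤ 8 (triangle on l)  ✓
L = 1 + 7 + 7 = 15 (odd)  ✗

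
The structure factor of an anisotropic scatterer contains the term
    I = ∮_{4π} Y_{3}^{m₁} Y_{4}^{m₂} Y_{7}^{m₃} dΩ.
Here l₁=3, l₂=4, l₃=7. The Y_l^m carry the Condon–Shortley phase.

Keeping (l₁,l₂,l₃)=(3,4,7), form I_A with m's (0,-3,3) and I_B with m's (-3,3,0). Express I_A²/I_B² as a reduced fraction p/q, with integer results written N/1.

480/7

Same 3,4,7: normalisation and zero-m 3j drop out of the ratio.
A: Δ: 0! 6! 8! / 15! → 1/45045; sum: t=0:+1/181440 = 1/181440; 3j²(3 4 7; 0 -3 3) = Δ·Π!·Σ² = 32/3003  (sign +1)
B: Δ: 0! 6! 8! / 15! → 1/45045; sum: t=0:+1/3628800 = 1/3628800; 3j²(3 4 7; -3 3 0) = Δ·Π!·Σ² = 1/6435  (sign -1)
I_A²/I_B² = (32/3003)/(1/6435) = 480/7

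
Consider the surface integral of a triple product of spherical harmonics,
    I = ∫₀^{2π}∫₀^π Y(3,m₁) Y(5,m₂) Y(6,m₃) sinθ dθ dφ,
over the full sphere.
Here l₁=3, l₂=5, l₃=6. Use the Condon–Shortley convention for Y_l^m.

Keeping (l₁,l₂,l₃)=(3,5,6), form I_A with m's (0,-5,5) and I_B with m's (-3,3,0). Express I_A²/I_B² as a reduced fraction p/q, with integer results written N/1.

99/28

l's match ⇒ only the (l;m) 3-j factors differ between A and B.
A: triangle coeff Δ(3,5,6) = 1/675675; Σ_t [0,0]: t=0:+1/483840 = 1/483840; (3j)²=3/91 [(3 5 6; 0 -5 5)], sign=-1
B: triangle coeff Δ(3,5,6) = 1/675675; Σ_t [2,2]: t=2:+1/69120 = 1/69120; (3j)²=4/429 [(3 5 6; -3 3 0)], sign=+1
I_A²/I_B² = (3/91)/(4/429) = 99/28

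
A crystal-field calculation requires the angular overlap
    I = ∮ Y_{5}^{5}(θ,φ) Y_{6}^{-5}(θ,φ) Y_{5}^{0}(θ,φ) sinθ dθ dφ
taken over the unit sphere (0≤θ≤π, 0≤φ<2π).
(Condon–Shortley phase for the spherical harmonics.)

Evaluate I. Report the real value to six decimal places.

-0.152641

m-sum 0 ✓  L=16 even ✓  1≤5≤11 ✓
Π(2lᵢ+1) = 11×13×11 = 1573
triangle coeff Δ(5,6,5) = 1/28588560
Σ_t [1,5]: t=1:−1/345600 t=2:+1/13824 t=3:−1/5184 t=4:+1/13824 t=5:−1/345600 = -7/129600
(3j)²=80/7293 [(5 6 5; 0 0 0)], sign=+1
Σ_t [0,0]: t=0:+1/2073600 = 1/2073600
(3j)²=15/884 [(5 6 5; 5 -5 0)], sign=-1
⇒ 4πI² = 1100/3757
I = (-1)√(1100/3757/(4π)) = -0.15264086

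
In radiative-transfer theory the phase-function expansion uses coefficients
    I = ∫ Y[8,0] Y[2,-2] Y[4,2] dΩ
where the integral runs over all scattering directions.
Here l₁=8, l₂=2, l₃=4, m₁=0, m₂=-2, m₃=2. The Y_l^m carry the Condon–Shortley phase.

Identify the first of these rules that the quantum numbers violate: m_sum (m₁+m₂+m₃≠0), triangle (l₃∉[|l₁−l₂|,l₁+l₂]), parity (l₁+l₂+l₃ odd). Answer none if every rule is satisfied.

triangle

m₁+m₂+m₃ = 0 − 2 + 2 = 0  ✓
triangle: |8−2|=6 ≤ l₃=4 ≤ 8+2=10  ✗
parity: l₁+l₂+l₃ = 14 is even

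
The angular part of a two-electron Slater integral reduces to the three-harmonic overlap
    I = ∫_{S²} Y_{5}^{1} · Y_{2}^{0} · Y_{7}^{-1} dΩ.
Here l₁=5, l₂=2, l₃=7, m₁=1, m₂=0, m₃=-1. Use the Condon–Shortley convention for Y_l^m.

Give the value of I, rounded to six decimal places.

-0.232242

Rules hold: Σm=0, L=14 even, 3≤7≤7.
N = 11·5·15 = 825
Δ = 0!·10!·4!/15! = 1/15015
Racah Σ t=0..0: t=0:+1/57600 = 1/57600
⇒ 3j(5 2 7; 0 0 0)² = 21/715, sgn -1
Racah Σ t=0..0: t=0:+1/69120 = 1/69120
⇒ 3j(5 2 7; 1 0 -1)² = 4/143, sgn +1
4πI² = N·(3j₀)²·(3jₘ)² = 1260/1859
I = -1·√(0.677784/4π) = -0.23224194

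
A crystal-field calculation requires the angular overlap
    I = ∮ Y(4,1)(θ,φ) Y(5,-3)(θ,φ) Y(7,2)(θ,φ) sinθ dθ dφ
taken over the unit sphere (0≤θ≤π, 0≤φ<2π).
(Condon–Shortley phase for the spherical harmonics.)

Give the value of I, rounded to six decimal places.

-0.140275

Checks pass: Σm=0; 16 even; l₃=7∈[1,9].
(2·4+1)(2·5+1)(2·7+1) = 1485
Δ: 2! 6! 8! / 17! → 1/6126120
sum: t=0:+1/69120 t=1:−1/20736 t=2:+1/69120 = -1/51840
3j²(4 5 7; 0 0 0) = Δ·Π!·Σ² = 280/21879  (sign +1)
sum: t=0:+1/103680 t=1:−1/241920 t=2:+1/9676800 = 163/29030400
3j²(4 5 7; 1 -3 2) = Δ·Π!·Σ² = 26569/2042040  (sign -1)
combine: 4πI² = 1485·280/21879·26569/2042040 = 132845/537251
take √, sign -1: I = -0.14027461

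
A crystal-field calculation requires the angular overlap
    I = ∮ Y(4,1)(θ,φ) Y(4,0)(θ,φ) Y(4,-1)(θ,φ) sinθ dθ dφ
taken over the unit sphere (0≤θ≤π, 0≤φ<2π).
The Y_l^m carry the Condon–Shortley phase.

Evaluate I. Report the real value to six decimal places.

Rules hold: Σm=0, L=12 even, 0≤4≤8.
N = 9·9·9 = 729
Δ = 4!·4!·4!/13! = 1/450450
Racah Σ t=0..4: t=0:+1/13824 t=1:−1/216 t=2:+1/64 t=3:−1/216 t=4:+1/13824 = 5/768
⇒ 3j(4 4 4; 0 0 0)² = 18/1001, sgn +1
Racah Σ t=0..3: t=0:+1/3456 t=1:−1/144 t=2:+1/96 t=3:−1/864 = 1/384
⇒ 3j(4 4 4; 1 0 -1)² = 9/2002, sgn -1
4πI² = N·(3j₀)²·(3jₘ)² = 59049/1002001
I = -1·√(0.0589311/4π) = -0.06848055

-0.068481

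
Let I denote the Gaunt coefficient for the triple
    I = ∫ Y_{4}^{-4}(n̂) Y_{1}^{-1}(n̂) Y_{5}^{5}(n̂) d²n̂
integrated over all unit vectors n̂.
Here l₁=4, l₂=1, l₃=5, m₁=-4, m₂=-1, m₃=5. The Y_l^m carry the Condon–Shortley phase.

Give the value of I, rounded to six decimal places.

-0.329416

Rules hold: Σm=0, L=10 even, 3≤5≤5.
N = 9·3·11 = 297
Δ = 0!·8!·2!/11! = 1/495
Racah Σ t=0..0: t=0:+1/576 = 1/576
⇒ 3j(4 1 5; 0 0 0)² = 5/99, sgn -1
Racah Σ t=0..0: t=0:+1/80640 = 1/80640
⇒ 3j(4 1 5; -4 -1 5)² = 1/11, sgn +1
4πI² = N·(3j₀)²·(3jₘ)² = 15/11
I = -1·√(1.36364/4π) = -0.32941575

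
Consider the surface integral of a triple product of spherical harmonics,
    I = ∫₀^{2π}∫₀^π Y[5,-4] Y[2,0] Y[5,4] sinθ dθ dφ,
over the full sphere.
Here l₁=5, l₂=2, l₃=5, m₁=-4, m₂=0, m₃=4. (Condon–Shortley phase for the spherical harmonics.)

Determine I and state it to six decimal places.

m-sum 0 ✓  L=12 even ✓  3≤5≤7 ✓
Π(2lᵢ+1) = 11×5×11 = 605
triangle coeff Δ(5,2,5) = 1/38610
Σ_t [0,2]: t=0:+1/2880 t=1:−1/576 t=2:+1/2880 = -1/960
(3j)²=10/429 [(5 2 5; 0 0 0)], sign=+1
Σ_t [1,2]: t=1:−1/40320 t=2:+1/20160 = 1/40320
(3j)²=6/715 [(5 2 5; -4 0 4)], sign=-1
⇒ 4πI² = 20/169
I = (-1)√(20/169/(4π)) = -0.09704356

-0.097044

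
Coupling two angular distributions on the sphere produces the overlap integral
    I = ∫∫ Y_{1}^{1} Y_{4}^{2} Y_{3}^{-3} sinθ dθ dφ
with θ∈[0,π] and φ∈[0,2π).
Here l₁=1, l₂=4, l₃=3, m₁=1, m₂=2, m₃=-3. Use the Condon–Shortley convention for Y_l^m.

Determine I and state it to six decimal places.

Rules hold: Σm=0, L=8 even, 3≤3≤5.
N = 3·9·7 = 189
Δ = 2!·0!·6!/9! = 1/252
Racah Σ t=1..1: t=1:−1/36 = -1/36
⇒ 3j(1 4 3; 0 0 0)² = 4/63, sgn +1
Racah Σ t=0..0: t=0:+1/1440 = 1/1440
⇒ 3j(1 4 3; 1 2 -3)² = 1/252, sgn +1
4πI² = N·(3j₀)²·(3jₘ)² = 1/21
I = +1·√(0.047619/4π) = 0.06155813

0.061558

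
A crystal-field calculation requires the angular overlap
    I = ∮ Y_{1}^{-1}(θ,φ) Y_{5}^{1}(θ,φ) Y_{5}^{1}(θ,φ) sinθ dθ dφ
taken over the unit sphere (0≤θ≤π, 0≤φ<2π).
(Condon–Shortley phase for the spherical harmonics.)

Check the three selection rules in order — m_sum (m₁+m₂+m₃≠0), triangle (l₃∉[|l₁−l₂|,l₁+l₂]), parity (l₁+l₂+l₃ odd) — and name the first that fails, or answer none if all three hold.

Σmᵢ = 1  ✗
l₃∈[|l₁−l₂|,l₁+l₂]=[4,6], have l₃=5
Σlᵢ = 11 ⇒ odd

m_sum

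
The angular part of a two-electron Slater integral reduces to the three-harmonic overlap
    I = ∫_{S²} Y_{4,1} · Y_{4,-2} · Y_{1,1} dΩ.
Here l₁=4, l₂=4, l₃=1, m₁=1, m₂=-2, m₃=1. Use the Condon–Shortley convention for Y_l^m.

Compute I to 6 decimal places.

Σlᵢ=9 odd — θ-integrand is odd under cosθ→−cosθ; I=0

0.000000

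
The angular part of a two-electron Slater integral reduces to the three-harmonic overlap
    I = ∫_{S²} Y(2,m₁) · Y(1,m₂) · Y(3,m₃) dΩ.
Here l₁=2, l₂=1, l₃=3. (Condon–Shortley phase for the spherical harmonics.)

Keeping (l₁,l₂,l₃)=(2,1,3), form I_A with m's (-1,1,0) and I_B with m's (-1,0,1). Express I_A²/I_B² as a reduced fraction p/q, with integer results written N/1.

Shared (l₁,l₂,l₃)=(2,1,3): N and (l;000)² cancel in I_A²/I_B².
A: Δ = 0!·4!·2!/7! = 1/105; Racah Σ t=0..0: t=0:+1/12 = 1/12; ⇒ 3j(2 1 3; -1 1 0)² = 1/35, sgn -1
B: Δ = 0!·4!·2!/7! = 1/105; Racah Σ t=0..0: t=0:+1/6 = 1/6; ⇒ 3j(2 1 3; -1 0 1)² = 8/105, sgn +1
I_A²/I_B² = (1/35)/(8/105) = 3/8

3/8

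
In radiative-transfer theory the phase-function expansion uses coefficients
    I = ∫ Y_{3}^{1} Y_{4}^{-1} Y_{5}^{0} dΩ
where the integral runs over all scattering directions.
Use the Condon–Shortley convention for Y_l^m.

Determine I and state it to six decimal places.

-0.009577

m-sum 0 ✓  L=12 even ✓  1≤5≤7 ✓
Π(2lᵢ+1) = 7×9×11 = 693
triangle coeff Δ(3,4,5) = 1/180180
Σ_t [0,2]: t=0:+1/576 t=1:−1/144 t=2:+1/576 = -1/288
(3j)²=20/1001 [(3 4 5; 0 0 0)], sign=+1
Σ_t [0,2]: t=0:+1/288 t=1:−1/288 t=2:+1/5760 = 1/5760
(3j)²=1/12012 [(3 4 5; 1 -1 0)], sign=-1
⇒ 4πI² = 15/13013
I = (-1)√(15/13013/(4π)) = -0.00957750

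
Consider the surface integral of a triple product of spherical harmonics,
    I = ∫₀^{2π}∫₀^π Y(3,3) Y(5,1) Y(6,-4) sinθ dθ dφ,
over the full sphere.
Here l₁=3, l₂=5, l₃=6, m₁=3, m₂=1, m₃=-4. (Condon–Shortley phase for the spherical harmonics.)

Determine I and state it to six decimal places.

-0.190675

Rules hold: Σm=0, L=14 even, 2≤6≤8.
N = 7·11·13 = 1001
Δ = 2!·4!·8!/15! = 1/675675
Racah Σ t=0..2: t=0:+1/8640 t=1:−1/2304 t=2:+1/8640 = -7/34560
⇒ 3j(3 5 6; 0 0 0)² = 7/429, sgn -1
Racah Σ t=0..0: t=0:+1/69120 = 1/69120
⇒ 3j(3 5 6; 3 1 -4)² = 4/143, sgn +1
4πI² = N·(3j₀)²·(3jₘ)² = 196/429
I = -1·√(0.456876/4π) = -0.19067531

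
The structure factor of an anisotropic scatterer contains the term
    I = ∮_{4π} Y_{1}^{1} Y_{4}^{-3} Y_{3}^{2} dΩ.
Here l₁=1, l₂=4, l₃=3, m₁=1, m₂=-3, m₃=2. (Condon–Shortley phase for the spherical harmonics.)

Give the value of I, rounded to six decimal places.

m-sum 0 ✓  L=8 even ✓  3≤3≤5 ✓
Π(2lᵢ+1) = 3×9×7 = 189
triangle coeff Δ(1,4,3) = 1/252
Σ_t [1,1]: t=1:−1/36 = -1/36
(3j)²=4/63 [(1 4 3; 0 0 0)], sign=+1
Σ_t [0,0]: t=0:+1/240 = 1/240
(3j)²=1/12 [(1 4 3; 1 -3 2)], sign=-1
⇒ 4πI² = 1/1
I = (-1)√(1/1/(4π)) = -0.28209479

-0.282095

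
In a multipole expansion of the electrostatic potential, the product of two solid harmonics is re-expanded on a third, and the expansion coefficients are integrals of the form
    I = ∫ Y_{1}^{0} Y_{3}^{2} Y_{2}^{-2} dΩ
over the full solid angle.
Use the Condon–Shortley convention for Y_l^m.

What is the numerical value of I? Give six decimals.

0.184674

Checks pass: Σm=0; 6 even; l₃=2∈[2,4].
(2·1+1)(2·3+1)(2·2+1) = 105
Δ: 2! 0! 4! / 7! → 1/105
sum: t=1:−1/4 = -1/4
3j²(1 3 2; 0 0 0) = Δ·Π!·Σ² = 3/35  (sign -1)
sum: t=1:−1/24 = -1/24
3j²(1 3 2; 0 2 -2) = Δ·Π!·Σ² = 1/21  (sign -1)
combine: 4πI² = 105·3/35·1/21 = 3/7
take √, sign +1: I = 0.18467439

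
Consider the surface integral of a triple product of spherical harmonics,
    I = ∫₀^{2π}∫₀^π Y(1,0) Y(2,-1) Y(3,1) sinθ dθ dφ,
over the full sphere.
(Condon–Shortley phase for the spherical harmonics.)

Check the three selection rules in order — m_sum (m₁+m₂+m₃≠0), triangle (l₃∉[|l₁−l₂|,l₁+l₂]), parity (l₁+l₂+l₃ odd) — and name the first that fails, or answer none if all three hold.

none

m₁+m₂+m₃ = 0 − 1 + 1 = 0  ✓
triangle: |1−2|=1 ≤ l₃=3 ≤ 1+2=3  ✓
parity: l₁+l₂+l₃ = 6 is even  ✓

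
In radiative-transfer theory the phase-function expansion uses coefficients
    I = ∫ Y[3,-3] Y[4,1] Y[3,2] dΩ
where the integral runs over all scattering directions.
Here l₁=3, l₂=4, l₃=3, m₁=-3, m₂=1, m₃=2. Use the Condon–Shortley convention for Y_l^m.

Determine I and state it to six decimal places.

Checks pass: Σm=0; 10 even; l₃=3∈[1,7].
(2·3+1)(2·4+1)(2·3+1) = 441
Δ: 4! 2! 4! / 11! → 1/34650
sum: t=1:−1/72 t=2:+1/16 t=3:−1/72 = 5/144
3j²(3 4 3; 0 0 0) = Δ·Π!·Σ² = 2/77  (sign -1)
sum: t=4:+1/288 = 1/288
3j²(3 4 3; -3 1 2) = Δ·Π!·Σ² = 5/231  (sign -1)
combine: 4πI² = 441·2/77·5/231 = 30/121
take √, sign +1: I = 0.14046335

0.140463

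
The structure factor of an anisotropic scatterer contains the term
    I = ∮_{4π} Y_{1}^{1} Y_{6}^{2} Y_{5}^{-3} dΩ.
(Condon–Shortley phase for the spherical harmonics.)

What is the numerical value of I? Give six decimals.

0.100084

Checks pass: Σm=0; 12 even; l₃=5∈[5,7].
(2·1+1)(2·6+1)(2·5+1) = 429
Δ: 2! 0! 10! / 13! → 1/858
sum: t=1:−1/14400 = -1/14400
3j²(1 6 5; 0 0 0) = Δ·Π!·Σ² = 6/143  (sign +1)
sum: t=0:+1/161280 = 1/161280
3j²(1 6 5; 1 2 -3) = Δ·Π!·Σ² = 1/143  (sign +1)
combine: 4πI² = 429·6/143·1/143 = 18/143
take √, sign +1: I = 0.10008369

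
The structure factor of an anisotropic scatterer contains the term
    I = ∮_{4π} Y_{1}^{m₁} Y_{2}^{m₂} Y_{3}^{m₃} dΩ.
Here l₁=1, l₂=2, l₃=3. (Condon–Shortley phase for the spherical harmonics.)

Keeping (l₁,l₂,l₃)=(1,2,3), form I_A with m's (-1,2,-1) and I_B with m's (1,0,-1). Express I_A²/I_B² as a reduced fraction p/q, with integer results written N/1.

l's match ⇒ only the (l;m) 3-j factors differ between A and B.
A: triangle coeff Δ(1,2,3) = 1/105; Σ_t [0,0]: t=0:+1/48 = 1/48; (3j)²=1/105 [(1 2 3; -1 2 -1)], sign=+1
B: triangle coeff Δ(1,2,3) = 1/105; Σ_t [0,0]: t=0:+1/8 = 1/8; (3j)²=2/35 [(1 2 3; 1 0 -1)], sign=+1
I_A²/I_B² = (1/105)/(2/35) = 1/6

1/6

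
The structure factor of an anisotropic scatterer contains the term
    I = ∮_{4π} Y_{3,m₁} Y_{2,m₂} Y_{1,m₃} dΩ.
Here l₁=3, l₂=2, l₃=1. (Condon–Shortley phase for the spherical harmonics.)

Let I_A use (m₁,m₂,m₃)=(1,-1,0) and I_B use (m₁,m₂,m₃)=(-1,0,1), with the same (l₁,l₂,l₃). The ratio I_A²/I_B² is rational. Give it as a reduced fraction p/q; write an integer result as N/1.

Same 3,2,1: normalisation and zero-m 3j drop out of the ratio.
A: Δ: 4! 2! 0! / 7! → 1/105; sum: t=1:−1/6 = -1/6; 3j²(3 2 1; 1 -1 0) = Δ·Π!·Σ² = 8/105  (sign +1)
B: Δ: 4! 2! 0! / 7! → 1/105; sum: t=2:+1/8 = 1/8; 3j²(3 2 1; -1 0 1) = Δ·Π!·Σ² = 2/35  (sign +1)
I_A²/I_B² = (8/105)/(2/35) = 4/3

4/3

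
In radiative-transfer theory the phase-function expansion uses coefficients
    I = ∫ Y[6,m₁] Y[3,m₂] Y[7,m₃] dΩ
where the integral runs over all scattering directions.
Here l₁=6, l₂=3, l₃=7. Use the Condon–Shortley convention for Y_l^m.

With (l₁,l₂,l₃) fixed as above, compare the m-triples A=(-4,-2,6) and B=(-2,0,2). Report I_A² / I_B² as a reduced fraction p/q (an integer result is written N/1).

l's match ⇒ only the (l;m) 3-j factors differ between A and B.
A: triangle coeff Δ(6,3,7) = 1/2042040; Σ_t [0,1]: t=0:+1/43545600 t=1:−1/8709120 = -1/10886400; (3j)²=8/357 [(6 3 7; -4 -2 6)], sign=+1
B: triangle coeff Δ(6,3,7) = 1/2042040; Σ_t [0,2]: t=0:+1/967680 t=1:−1/120960 t=2:+1/207360 = -1/414720; (3j)²=21/4862 [(6 3 7; -2 0 2)], sign=+1
I_A²/I_B² = (8/357)/(21/4862) = 2288/441

2288/441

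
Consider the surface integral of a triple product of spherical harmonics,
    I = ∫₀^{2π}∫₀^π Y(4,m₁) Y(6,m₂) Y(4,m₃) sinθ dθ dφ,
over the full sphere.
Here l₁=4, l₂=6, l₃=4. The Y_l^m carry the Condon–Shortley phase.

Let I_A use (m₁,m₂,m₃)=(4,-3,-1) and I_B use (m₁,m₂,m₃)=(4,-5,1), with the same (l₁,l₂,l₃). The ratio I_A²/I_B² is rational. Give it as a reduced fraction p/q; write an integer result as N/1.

20/33

Shared (l₁,l₂,l₃)=(4,6,4): N and (l;000)² cancel in I_A²/I_B².
A: Δ = 6!·2!·6!/15! = 1/1261260; Racah Σ t=0..0: t=0:+1/51840 = 1/51840; ⇒ 3j(4 6 4; 4 -3 -1)² = 8/429, sgn -1
B: Δ = 6!·2!·6!/15! = 1/1261260; Racah Σ t=0..0: t=0:+1/172800 = 1/172800; ⇒ 3j(4 6 4; 4 -5 1)² = 2/65, sgn -1
I_A²/I_B² = (8/429)/(2/65) = 20/33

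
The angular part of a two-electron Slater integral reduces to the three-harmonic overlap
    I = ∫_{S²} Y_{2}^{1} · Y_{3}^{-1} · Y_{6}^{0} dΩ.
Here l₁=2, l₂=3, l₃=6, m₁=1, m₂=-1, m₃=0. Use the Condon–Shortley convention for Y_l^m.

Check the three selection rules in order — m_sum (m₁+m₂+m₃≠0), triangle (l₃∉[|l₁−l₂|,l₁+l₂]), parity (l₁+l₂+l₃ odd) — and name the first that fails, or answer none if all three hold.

triangle

azimuthal sum: 1 − 1 + 0 = 0  ✓
1 ≤ 6 ≤ 5 (triangle on l)  ✗
L = 2 + 3 + 6 = 11 (odd)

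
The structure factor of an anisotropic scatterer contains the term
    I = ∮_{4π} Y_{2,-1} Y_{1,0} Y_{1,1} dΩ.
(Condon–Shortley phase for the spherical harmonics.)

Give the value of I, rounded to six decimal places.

-0.218510

m-sum 0 ✓  L=4 even ✓  1≤1≤3 ✓
Π(2lᵢ+1) = 5×3×3 = 45
triangle coeff Δ(2,1,1) = 1/30
Σ_t [1,1]: t=1:−1/1 = -1/1
(3j)²=2/15 [(2 1 1; 0 0 0)], sign=+1
Σ_t [1,1]: t=1:−1/2 = -1/2
(3j)²=1/10 [(2 1 1; -1 0 1)], sign=-1
⇒ 4πI² = 3/5
I = (-1)√(3/5/(4π)) = -0.21850969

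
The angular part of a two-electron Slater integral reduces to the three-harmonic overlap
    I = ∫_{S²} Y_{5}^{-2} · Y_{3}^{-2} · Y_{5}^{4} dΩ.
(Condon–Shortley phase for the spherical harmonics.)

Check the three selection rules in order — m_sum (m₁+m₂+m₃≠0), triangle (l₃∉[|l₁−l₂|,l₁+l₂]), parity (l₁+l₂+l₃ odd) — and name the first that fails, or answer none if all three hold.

m₁+m₂+m₃ = -2 − 2 + 4 = 0  ✓
triangle: |5−3|=2 ≤ l₃=5 ≤ 5+3=8  ✓
parity: l₁+l₂+l₃ = 13 is odd  ✗

parity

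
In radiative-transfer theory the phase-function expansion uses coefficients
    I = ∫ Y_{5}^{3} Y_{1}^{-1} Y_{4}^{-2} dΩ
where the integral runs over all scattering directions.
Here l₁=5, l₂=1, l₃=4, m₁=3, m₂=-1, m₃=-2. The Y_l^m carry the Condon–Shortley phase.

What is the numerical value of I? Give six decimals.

Rules hold: Σm=0, L=10 even, 4≤4≤6.
N = 11·3·9 = 297
Δ = 2!·8!·0!/11! = 1/495
Racah Σ t=1..1: t=1:−1/576 = -1/576
⇒ 3j(5 1 4; 0 0 0)² = 5/99, sgn -1
Racah Σ t=0..0: t=0:+1/2880 = 1/2880
⇒ 3j(5 1 4; 3 -1 -2)² = 28/495, sgn +1
4πI² = N·(3j₀)²·(3jₘ)² = 28/33
I = -1·√(0.848485/4π) = -0.25984664

-0.259847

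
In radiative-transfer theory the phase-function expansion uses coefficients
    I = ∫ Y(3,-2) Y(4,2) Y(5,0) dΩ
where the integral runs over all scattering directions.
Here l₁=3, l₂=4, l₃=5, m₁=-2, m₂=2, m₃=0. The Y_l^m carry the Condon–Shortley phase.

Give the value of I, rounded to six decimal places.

Rules hold: Σm=0, L=12 even, 1≤5≤7.
N = 7·9·11 = 693
Δ = 2!·4!·6!/13! = 1/180180
Racah Σ t=0..2: t=0:+1/576 t=1:−1/144 t=2:+1/576 = -1/288
⇒ 3j(3 4 5; 0 0 0)² = 20/1001, sgn +1
Racah Σ t=1..2: t=1:−1/2880 t=2:+1/576 = 1/720
⇒ 3j(3 4 5; -2 2 0)² = 80/3003, sgn -1
4πI² = N·(3j₀)²·(3jₘ)² = 4800/13013
I = -1·√(0.368862/4π) = -0.17132746

-0.171327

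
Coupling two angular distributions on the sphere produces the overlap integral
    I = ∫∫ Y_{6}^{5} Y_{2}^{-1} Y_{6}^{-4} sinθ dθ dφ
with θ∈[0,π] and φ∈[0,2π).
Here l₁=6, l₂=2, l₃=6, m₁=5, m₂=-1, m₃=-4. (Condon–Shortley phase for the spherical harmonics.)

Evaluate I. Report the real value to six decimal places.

-0.197649

Checks pass: Σm=0; 14 even; l₃=6∈[4,8].
(2·6+1)(2·2+1)(2·6+1) = 845
Δ: 2! 10! 2! / 15! → 1/90090
sum: t=0:+1/69120 t=1:−1/14400 t=2:+1/69120 = -7/172800
3j²(6 2 6; 0 0 0) = Δ·Π!·Σ² = 14/715  (sign -1)
sum: t=0:+1/725760 t=1:−1/7257600 = 1/806400
3j²(6 2 6; 5 -1 -4) = Δ·Π!·Σ² = 27/910  (sign +1)
combine: 4πI² = 845·14/715·27/910 = 27/55
take √, sign -1: I = -0.19764945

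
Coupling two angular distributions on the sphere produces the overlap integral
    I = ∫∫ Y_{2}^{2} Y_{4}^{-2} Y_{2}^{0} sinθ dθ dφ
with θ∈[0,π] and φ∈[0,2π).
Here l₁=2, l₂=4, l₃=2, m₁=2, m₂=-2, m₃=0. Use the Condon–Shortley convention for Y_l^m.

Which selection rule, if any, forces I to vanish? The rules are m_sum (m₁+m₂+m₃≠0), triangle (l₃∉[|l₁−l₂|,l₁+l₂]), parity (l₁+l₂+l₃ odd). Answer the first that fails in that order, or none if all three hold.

none

Σmᵢ = 0  ✓
l₃∈[|l₁−l₂|,l₁+l₂]=[2,6], have l₃=2  ✓
Σlᵢ = 8 ⇒ even  ✓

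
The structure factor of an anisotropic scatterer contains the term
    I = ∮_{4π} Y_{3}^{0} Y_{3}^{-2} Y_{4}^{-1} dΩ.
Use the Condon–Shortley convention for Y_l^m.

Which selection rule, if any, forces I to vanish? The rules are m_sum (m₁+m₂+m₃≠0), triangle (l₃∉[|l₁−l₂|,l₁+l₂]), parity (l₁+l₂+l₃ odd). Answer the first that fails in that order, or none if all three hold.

m_sum

Σmᵢ = -3  ✗
l₃∈[|l₁−l₂|,l₁+l₂]=[0,6], have l₃=4
Σlᵢ = 10 ⇒ even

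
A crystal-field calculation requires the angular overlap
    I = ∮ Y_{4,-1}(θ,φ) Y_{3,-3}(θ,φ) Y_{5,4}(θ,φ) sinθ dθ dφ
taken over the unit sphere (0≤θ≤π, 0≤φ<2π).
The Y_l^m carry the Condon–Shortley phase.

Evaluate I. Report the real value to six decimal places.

Checks pass: Σm=0; 12 even; l₃=5∈[1,7].
(2·4+1)(2·3+1)(2·5+1) = 693
Δ: 2! 6! 4! / 13! → 1/180180
sum: t=0:+1/576 t=1:−1/144 t=2:+1/576 = -1/288
3j²(4 3 5; 0 0 0) = Δ·Π!·Σ² = 20/1001  (sign +1)
sum: t=0:+1/5760 = 1/5760
3j²(4 3 5; -1 -3 4) = Δ·Π!·Σ² = 9/286  (sign -1)
combine: 4πI² = 693·20/1001·9/286 = 810/1859
take √, sign -1: I = -0.18620781

-0.186208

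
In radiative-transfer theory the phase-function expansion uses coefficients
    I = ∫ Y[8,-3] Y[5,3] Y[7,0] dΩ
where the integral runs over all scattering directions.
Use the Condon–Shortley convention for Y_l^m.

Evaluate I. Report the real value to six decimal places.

0.126135

Checks pass: Σm=0; 20 even; l₃=7∈[3,13].
(2·8+1)(2·5+1)(2·7+1) = 2805
Δ: 6! 10! 4! / 21! → 1/814773960
sum: t=1:−1/87091200 t=2:+1/4976640 t=3:−1/2073600 t=4:+1/4976640 t=5:−1/87091200 = -1/9676800
3j²(8 5 7; 0 0 0) = Δ·Π!·Σ² = 360/46189  (sign +1)
sum: t=4:+1/34836480 t=5:−1/12441600 t=6:+1/41472000 = -1/36288000
3j²(8 5 7; -3 3 0) = Δ·Π!·Σ² = 192/20995  (sign +1)
combine: 4πI² = 2805·360/46189·192/20995 = 207360/1037153
take √, sign +1: I = 0.12613516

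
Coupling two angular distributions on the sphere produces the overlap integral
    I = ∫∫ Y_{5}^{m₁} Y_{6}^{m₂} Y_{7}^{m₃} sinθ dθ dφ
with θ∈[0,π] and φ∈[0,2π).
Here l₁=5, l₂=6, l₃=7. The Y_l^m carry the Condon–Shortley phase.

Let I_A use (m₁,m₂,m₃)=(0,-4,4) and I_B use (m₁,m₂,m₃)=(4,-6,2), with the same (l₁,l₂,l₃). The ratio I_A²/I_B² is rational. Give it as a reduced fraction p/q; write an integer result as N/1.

l's match ⇒ only the (l;m) 3-j factors differ between A and B.
A: triangle coeff Δ(5,6,7) = 1/174594420; Σ_t [0,2]: t=0:+1/4147200 t=1:−1/1451520 t=2:+1/5806080 = -1/3628800; (3j)²=320/29393 [(5 6 7; 0 -4 4)], sign=+1
B: triangle coeff Δ(5,6,7) = 1/174594420; Σ_t [0,0]: t=0:+1/116121600 = 1/116121600; (3j)²=27/8398 [(5 6 7; 4 -6 2)], sign=-1
I_A²/I_B² = (320/29393)/(27/8398) = 640/189

640/189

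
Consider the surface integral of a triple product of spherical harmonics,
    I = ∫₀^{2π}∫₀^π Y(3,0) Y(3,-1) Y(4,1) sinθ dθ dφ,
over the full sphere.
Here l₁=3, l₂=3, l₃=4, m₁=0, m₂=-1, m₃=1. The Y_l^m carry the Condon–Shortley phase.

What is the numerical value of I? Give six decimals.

Rules hold: Σm=0, L=10 even, 0≤4≤6.
N = 7·7·9 = 441
Δ = 2!·4!·4!/11! = 1/34650
Racah Σ t=0..2: t=0:+1/72 t=1:−1/16 t=2:+1/72 = -5/144
⇒ 3j(3 3 4; 0 0 0)² = 2/77, sgn -1
Racah Σ t=0..2: t=0:+1/48 t=1:−1/24 t=2:+1/288 = -5/288
⇒ 3j(3 3 4; 0 -1 1)² = 5/462, sgn +1
4πI² = N·(3j₀)²·(3jₘ)² = 15/121
I = -1·√(0.123967/4π) = -0.09932258

-0.099323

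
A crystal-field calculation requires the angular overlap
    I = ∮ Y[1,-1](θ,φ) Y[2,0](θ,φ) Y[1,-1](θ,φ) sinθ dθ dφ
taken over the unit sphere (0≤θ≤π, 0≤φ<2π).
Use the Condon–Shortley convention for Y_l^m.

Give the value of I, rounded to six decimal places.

0.000000

-1 + 0 − 1 = -2 ≠ 0: azimuthal integral kills it; I = 0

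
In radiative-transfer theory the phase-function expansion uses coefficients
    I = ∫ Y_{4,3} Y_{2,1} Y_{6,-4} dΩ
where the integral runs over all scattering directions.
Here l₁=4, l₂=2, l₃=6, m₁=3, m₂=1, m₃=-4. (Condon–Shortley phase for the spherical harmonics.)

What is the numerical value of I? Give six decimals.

0.246389

m-sum 0 ✓  L=12 even ✓  2≤6≤6 ✓
Π(2lᵢ+1) = 9×5×13 = 585
triangle coeff Δ(4,2,6) = 1/6435
Σ_t [0,0]: t=0:+1/2304 = 1/2304
(3j)²=5/143 [(4 2 6; 0 0 0)], sign=+1
Σ_t [0,0]: t=0:+1/30240 = 1/30240
(3j)²=16/429 [(4 2 6; 3 1 -4)], sign=+1
⇒ 4πI² = 1200/1573
I = (+1)√(1200/1573/(4π)) = 0.24638901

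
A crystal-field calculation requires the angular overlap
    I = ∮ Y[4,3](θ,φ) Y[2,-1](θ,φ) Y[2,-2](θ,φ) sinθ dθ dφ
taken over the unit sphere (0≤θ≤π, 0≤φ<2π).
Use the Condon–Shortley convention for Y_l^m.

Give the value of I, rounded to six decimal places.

-0.238414

Rules hold: Σm=0, L=8 even, 2≤2≤6.
N = 9·5·5 = 225
Δ = 4!·4!·0!/9! = 1/630
Racah Σ t=2..2: t=2:+1/16 = 1/16
⇒ 3j(4 2 2; 0 0 0)² = 2/35, sgn +1
Racah Σ t=1..1: t=1:−1/144 = -1/144
⇒ 3j(4 2 2; 3 -1 -2)² = 1/18, sgn -1
4πI² = N·(3j₀)²·(3jₘ)² = 5/7
I = -1·√(0.714286/4π) = -0.23841361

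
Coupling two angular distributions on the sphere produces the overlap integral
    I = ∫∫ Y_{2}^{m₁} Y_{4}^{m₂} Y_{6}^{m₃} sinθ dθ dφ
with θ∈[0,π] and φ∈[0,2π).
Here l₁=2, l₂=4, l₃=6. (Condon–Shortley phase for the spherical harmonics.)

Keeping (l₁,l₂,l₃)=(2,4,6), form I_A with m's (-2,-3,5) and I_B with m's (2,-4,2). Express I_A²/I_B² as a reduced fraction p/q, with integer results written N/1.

l's match ⇒ only the (l;m) 3-j factors differ between A and B.
A: triangle coeff Δ(2,4,6) = 1/6435; Σ_t [0,0]: t=0:+1/120960 = 1/120960; (3j)²=2/39 [(2 4 6; -2 -3 5)], sign=-1
B: triangle coeff Δ(2,4,6) = 1/6435; Σ_t [0,0]: t=0:+1/967680 = 1/967680; (3j)²=1/6435 [(2 4 6; 2 -4 2)], sign=+1
I_A²/I_B² = (2/39)/(1/6435) = 330/1

330/1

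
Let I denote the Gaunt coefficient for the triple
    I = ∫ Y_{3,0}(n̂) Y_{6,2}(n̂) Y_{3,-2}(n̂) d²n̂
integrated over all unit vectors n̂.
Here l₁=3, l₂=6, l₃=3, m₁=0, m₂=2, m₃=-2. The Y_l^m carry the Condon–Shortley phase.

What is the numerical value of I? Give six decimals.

0.177420

Checks pass: Σm=0; 12 even; l₃=3∈[3,9].
(2·3+1)(2·6+1)(2·3+1) = 637
Δ: 6! 0! 6! / 13! → 1/12012
sum: t=3:−1/1296 = -1/1296
3j²(3 6 3; 0 0 0) = Δ·Π!·Σ² = 100/3003  (sign +1)
sum: t=3:−1/4320 = -1/4320
3j²(3 6 3; 0 2 -2) = Δ·Π!·Σ² = 8/429  (sign +1)
combine: 4πI² = 637·100/3003·8/429 = 5600/14157
take √, sign +1: I = 0.17742036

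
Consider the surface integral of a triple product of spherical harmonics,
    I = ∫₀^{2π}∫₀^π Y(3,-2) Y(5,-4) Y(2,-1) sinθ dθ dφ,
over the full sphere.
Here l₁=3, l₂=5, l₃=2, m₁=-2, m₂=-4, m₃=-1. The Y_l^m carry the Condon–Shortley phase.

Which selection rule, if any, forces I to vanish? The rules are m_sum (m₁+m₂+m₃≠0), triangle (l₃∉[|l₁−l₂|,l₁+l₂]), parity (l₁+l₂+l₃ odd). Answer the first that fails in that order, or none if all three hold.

m_sum

Σmᵢ = -7  ✗
l₃∈[|l₁−l₂|,l₁+l₂]=[2,8], have l₃=2
Σlᵢ = 10 ⇒ even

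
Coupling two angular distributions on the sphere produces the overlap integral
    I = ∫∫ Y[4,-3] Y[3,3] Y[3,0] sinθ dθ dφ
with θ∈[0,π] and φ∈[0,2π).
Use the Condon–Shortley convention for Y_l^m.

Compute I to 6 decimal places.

m-sum 0 ✓  L=10 even ✓  1≤3≤7 ✓
Π(2lᵢ+1) = 9×7×7 = 441
triangle coeff Δ(4,3,3) = 1/34650
Σ_t [1,3]: t=1:−1/72 t=2:+1/16 t=3:−1/72 = 5/144
(3j)²=2/77 [(4 3 3; 0 0 0)], sign=-1
Σ_t [4,4]: t=4:+1/288 = 1/288
(3j)²=1/22 [(4 3 3; -3 3 0)], sign=-1
⇒ 4πI² = 63/121
I = (+1)√(63/121/(4π)) = 0.20355073

0.203551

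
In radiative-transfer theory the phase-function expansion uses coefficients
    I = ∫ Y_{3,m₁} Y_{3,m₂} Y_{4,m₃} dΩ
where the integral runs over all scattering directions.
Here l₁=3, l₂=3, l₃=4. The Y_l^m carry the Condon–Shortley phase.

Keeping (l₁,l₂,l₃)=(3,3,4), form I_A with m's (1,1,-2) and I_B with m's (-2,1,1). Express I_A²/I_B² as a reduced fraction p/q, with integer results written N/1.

5/4

Same 3,3,4: normalisation and zero-m 3j drop out of the ratio.
A: Δ: 2! 4! 4! / 11! → 1/34650; sum: t=0:+1/192 t=1:−1/36 t=2:+1/192 = -5/288; 3j²(3 3 4; 1 1 -2) = Δ·Π!·Σ² = 20/693  (sign -1)
B: Δ: 2! 4! 4! / 11! → 1/34650; sum: t=1:−1/144 t=2:+1/48 = 1/72; 3j²(3 3 4; -2 1 1) = Δ·Π!·Σ² = 16/693  (sign -1)
I_A²/I_B² = (20/693)/(16/693) = 5/4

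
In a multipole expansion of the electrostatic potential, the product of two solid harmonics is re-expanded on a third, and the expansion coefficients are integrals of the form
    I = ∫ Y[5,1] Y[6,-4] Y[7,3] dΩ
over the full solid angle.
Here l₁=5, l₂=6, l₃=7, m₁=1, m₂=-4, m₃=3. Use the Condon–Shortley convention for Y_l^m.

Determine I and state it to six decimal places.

Rules hold: Σm=0, L=18 even, 1≤7≤11.
N = 11·13·15 = 2145
Δ = 4!·6!·8!/19! = 1/174594420
Racah Σ t=0..4: t=0:+1/4147200 t=1:−1/207360 t=2:+1/82944 t=3:−1/207360 t=4:+1/4147200 = 1/345600
⇒ 3j(5 6 7; 0 0 0)² = 420/46189, sgn -1
Racah Σ t=0..2: t=0:+1/1658880 t=1:−1/1088640 t=2:+1/7741440 = -13/69672960
⇒ 3j(5 6 7; 1 -4 3)² = 325/149226, sgn -1
4πI² = N·(3j₀)²·(3jₘ)² = 48750/1147619
I = +1·√(0.0424793/4π) = 0.05814114

0.058141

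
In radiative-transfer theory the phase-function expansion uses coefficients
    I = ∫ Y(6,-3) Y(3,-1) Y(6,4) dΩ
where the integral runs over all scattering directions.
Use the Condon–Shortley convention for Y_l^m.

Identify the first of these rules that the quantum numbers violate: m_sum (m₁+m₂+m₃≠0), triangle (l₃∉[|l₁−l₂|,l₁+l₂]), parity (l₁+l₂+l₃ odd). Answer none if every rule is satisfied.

parity

m₁+m₂+m₃ = -3 − 1 + 4 = 0  ✓
triangle: |6−3|=3 ≤ l₃=6 ≤ 6+3=9  ✓
parity: l₁+l₂+l₃ = 15 is odd  ✗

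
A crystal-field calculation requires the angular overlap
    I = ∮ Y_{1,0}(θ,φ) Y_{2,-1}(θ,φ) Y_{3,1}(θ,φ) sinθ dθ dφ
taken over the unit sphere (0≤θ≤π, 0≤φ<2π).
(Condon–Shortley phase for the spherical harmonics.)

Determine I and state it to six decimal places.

Rules hold: Σm=0, L=6 even, 1≤3≤3.
N = 3·5·7 = 105
Δ = 0!·2!·4!/7! = 1/105
Racah Σ t=0..0: t=0:+1/4 = 1/4
⇒ 3j(1 2 3; 0 0 0)² = 3/35, sgn -1
Racah Σ t=0..0: t=0:+1/6 = 1/6
⇒ 3j(1 2 3; 0 -1 1)² = 8/105, sgn +1
4πI² = N·(3j₀)²·(3jₘ)² = 24/35
I = -1·√(0.685714/4π) = -0.23359668

-0.233597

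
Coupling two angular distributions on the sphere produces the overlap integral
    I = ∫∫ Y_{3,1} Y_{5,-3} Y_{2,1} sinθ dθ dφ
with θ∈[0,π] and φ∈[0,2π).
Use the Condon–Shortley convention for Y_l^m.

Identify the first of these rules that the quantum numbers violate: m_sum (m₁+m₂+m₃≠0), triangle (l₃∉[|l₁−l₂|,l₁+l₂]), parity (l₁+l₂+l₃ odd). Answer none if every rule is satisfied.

m_sum

Σmᵢ = -1  ✗
l₃∈[|l₁−l₂|,l₁+l₂]=[2,8], have l₃=2
Σlᵢ = 10 ⇒ even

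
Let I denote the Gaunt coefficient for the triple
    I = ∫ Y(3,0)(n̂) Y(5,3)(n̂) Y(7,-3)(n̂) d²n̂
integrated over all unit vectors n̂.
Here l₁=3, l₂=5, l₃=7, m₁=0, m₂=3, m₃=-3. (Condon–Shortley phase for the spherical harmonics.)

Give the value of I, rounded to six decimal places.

0.000000

L=15 odd ⇒ parity kills the (l;000) factor ⇒ I = 0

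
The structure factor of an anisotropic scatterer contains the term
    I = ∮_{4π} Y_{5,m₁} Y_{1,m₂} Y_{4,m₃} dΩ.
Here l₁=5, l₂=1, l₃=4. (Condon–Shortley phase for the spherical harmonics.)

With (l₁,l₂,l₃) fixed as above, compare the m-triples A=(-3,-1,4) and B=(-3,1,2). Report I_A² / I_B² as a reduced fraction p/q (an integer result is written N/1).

1/28

l's match ⇒ only the (l;m) 3-j factors differ between A and B.
A: triangle coeff Δ(5,1,4) = 1/495; Σ_t [0,0]: t=0:+1/80640 = 1/80640; (3j)²=1/495 [(5 1 4; -3 -1 4)], sign=+1
B: triangle coeff Δ(5,1,4) = 1/495; Σ_t [2,2]: t=2:+1/2880 = 1/2880; (3j)²=28/495 [(5 1 4; -3 1 2)], sign=+1
I_A²/I_B² = (1/495)/(28/495) = 1/28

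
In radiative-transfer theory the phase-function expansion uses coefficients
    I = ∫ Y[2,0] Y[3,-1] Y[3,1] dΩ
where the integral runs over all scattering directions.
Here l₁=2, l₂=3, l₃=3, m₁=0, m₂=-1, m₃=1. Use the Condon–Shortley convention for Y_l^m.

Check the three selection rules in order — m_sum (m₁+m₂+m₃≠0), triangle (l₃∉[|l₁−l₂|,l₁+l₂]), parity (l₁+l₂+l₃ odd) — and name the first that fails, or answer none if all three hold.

azimuthal sum: 0 − 1 + 1 = 0  ✓
1 ≤ 3 ≤ 5 (triangle on l)  ✓
L = 2 + 3 + 3 = 8 (even)  ✓

none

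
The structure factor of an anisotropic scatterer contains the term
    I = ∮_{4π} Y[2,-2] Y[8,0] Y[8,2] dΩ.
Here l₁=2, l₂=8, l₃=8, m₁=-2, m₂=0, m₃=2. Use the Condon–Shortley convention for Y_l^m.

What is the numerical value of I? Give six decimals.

Rules hold: Σm=0, L=18 even, 6≤8≤10.
N = 5·17·17 = 1445
Δ = 2!·2!·14!/19! = 1/348840
Racah Σ t=0..2: t=0:+1/116121600 t=1:−1/25401600 t=2:+1/116121600 = -1/45158400
⇒ 3j(2 8 8; 0 0 0)² = 24/1615, sgn -1
Racah Σ t=2..2: t=2:+1/116121600 = 1/116121600
⇒ 3j(2 8 8; -2 0 2)² = 7/323, sgn +1
4πI² = N·(3j₀)²·(3jₘ)² = 168/361
I = -1·√(0.465374/4π) = -0.19244034

-0.192440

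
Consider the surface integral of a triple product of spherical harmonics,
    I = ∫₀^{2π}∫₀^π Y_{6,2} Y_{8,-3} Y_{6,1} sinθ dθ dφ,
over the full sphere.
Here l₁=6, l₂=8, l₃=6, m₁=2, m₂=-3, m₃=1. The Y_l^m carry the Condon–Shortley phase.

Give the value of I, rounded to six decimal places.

-0.074631

m-sum 0 ✓  L=20 even ✓  2≤6≤14 ✓
Π(2lᵢ+1) = 13×17×13 = 2873
triangle coeff Δ(6,8,6) = 1/1309458150
Σ_t [2,6]: t=2:+1/49766400 t=3:−1/3110400 t=4:+1/1327104 t=5:−1/3110400 t=6:+1/49766400 = 1/6635520
(3j)²=350/46189 [(6 8 6; 0 0 0)], sign=+1
Σ_t [0,4]: t=0:+1/696729600 t=1:−1/17418240 t=2:+1/4147200 t=3:−1/6220800 t=4:+1/69672960 = 1/25804800
(3j)²=27/8398 [(6 8 6; 2 -3 1)], sign=-1
⇒ 4πI² = 4725/67507
I = (-1)√(4725/67507/(4π)) = -0.07463140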